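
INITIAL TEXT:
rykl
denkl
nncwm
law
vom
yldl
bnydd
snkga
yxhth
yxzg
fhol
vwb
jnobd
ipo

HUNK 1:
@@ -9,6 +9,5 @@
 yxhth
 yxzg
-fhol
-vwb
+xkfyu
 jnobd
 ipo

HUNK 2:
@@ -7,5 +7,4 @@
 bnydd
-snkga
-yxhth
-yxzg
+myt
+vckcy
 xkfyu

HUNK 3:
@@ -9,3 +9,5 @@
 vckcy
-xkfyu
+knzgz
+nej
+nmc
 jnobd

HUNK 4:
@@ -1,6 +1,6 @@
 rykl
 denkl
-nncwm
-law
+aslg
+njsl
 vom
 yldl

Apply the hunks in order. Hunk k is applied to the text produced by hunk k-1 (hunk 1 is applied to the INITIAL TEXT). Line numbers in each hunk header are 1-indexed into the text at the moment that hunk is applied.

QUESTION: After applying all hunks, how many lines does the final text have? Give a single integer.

Answer: 14

Derivation:
Hunk 1: at line 9 remove [fhol,vwb] add [xkfyu] -> 13 lines: rykl denkl nncwm law vom yldl bnydd snkga yxhth yxzg xkfyu jnobd ipo
Hunk 2: at line 7 remove [snkga,yxhth,yxzg] add [myt,vckcy] -> 12 lines: rykl denkl nncwm law vom yldl bnydd myt vckcy xkfyu jnobd ipo
Hunk 3: at line 9 remove [xkfyu] add [knzgz,nej,nmc] -> 14 lines: rykl denkl nncwm law vom yldl bnydd myt vckcy knzgz nej nmc jnobd ipo
Hunk 4: at line 1 remove [nncwm,law] add [aslg,njsl] -> 14 lines: rykl denkl aslg njsl vom yldl bnydd myt vckcy knzgz nej nmc jnobd ipo
Final line count: 14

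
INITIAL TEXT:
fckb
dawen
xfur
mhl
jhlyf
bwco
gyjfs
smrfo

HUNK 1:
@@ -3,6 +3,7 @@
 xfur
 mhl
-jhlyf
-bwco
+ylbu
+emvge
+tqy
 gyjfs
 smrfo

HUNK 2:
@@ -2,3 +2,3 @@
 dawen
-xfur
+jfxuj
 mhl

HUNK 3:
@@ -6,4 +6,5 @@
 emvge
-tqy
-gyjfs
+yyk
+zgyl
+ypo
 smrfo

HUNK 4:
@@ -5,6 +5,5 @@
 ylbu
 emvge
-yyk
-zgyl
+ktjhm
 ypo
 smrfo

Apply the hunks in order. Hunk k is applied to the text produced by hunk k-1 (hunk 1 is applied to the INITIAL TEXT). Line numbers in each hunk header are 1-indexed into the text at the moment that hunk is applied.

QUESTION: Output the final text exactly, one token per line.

Hunk 1: at line 3 remove [jhlyf,bwco] add [ylbu,emvge,tqy] -> 9 lines: fckb dawen xfur mhl ylbu emvge tqy gyjfs smrfo
Hunk 2: at line 2 remove [xfur] add [jfxuj] -> 9 lines: fckb dawen jfxuj mhl ylbu emvge tqy gyjfs smrfo
Hunk 3: at line 6 remove [tqy,gyjfs] add [yyk,zgyl,ypo] -> 10 lines: fckb dawen jfxuj mhl ylbu emvge yyk zgyl ypo smrfo
Hunk 4: at line 5 remove [yyk,zgyl] add [ktjhm] -> 9 lines: fckb dawen jfxuj mhl ylbu emvge ktjhm ypo smrfo

Answer: fckb
dawen
jfxuj
mhl
ylbu
emvge
ktjhm
ypo
smrfo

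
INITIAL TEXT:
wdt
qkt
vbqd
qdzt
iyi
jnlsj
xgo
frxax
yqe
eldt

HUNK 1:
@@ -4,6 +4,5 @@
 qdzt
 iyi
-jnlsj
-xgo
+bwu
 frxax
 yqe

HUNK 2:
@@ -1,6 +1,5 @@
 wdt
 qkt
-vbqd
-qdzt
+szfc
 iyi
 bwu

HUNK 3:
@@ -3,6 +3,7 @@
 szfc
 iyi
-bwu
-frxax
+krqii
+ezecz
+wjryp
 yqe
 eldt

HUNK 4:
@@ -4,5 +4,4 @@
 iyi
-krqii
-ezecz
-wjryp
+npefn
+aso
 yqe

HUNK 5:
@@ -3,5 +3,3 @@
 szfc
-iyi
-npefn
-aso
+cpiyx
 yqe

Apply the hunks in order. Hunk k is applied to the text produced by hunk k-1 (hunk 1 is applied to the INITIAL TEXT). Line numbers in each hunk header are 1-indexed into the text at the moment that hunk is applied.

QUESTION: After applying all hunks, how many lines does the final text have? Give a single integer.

Answer: 6

Derivation:
Hunk 1: at line 4 remove [jnlsj,xgo] add [bwu] -> 9 lines: wdt qkt vbqd qdzt iyi bwu frxax yqe eldt
Hunk 2: at line 1 remove [vbqd,qdzt] add [szfc] -> 8 lines: wdt qkt szfc iyi bwu frxax yqe eldt
Hunk 3: at line 3 remove [bwu,frxax] add [krqii,ezecz,wjryp] -> 9 lines: wdt qkt szfc iyi krqii ezecz wjryp yqe eldt
Hunk 4: at line 4 remove [krqii,ezecz,wjryp] add [npefn,aso] -> 8 lines: wdt qkt szfc iyi npefn aso yqe eldt
Hunk 5: at line 3 remove [iyi,npefn,aso] add [cpiyx] -> 6 lines: wdt qkt szfc cpiyx yqe eldt
Final line count: 6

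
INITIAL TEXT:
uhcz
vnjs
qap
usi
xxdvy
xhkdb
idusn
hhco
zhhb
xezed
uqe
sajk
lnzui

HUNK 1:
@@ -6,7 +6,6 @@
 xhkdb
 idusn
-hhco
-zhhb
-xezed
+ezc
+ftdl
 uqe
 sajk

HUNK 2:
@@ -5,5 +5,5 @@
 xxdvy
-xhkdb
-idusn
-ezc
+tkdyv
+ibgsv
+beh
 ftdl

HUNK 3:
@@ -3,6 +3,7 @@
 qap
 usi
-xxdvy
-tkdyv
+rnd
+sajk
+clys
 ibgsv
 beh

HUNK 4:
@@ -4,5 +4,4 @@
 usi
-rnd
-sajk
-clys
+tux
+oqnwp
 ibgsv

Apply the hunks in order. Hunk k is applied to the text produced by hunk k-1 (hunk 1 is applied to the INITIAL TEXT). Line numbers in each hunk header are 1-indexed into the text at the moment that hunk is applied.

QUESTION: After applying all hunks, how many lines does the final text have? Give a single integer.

Answer: 12

Derivation:
Hunk 1: at line 6 remove [hhco,zhhb,xezed] add [ezc,ftdl] -> 12 lines: uhcz vnjs qap usi xxdvy xhkdb idusn ezc ftdl uqe sajk lnzui
Hunk 2: at line 5 remove [xhkdb,idusn,ezc] add [tkdyv,ibgsv,beh] -> 12 lines: uhcz vnjs qap usi xxdvy tkdyv ibgsv beh ftdl uqe sajk lnzui
Hunk 3: at line 3 remove [xxdvy,tkdyv] add [rnd,sajk,clys] -> 13 lines: uhcz vnjs qap usi rnd sajk clys ibgsv beh ftdl uqe sajk lnzui
Hunk 4: at line 4 remove [rnd,sajk,clys] add [tux,oqnwp] -> 12 lines: uhcz vnjs qap usi tux oqnwp ibgsv beh ftdl uqe sajk lnzui
Final line count: 12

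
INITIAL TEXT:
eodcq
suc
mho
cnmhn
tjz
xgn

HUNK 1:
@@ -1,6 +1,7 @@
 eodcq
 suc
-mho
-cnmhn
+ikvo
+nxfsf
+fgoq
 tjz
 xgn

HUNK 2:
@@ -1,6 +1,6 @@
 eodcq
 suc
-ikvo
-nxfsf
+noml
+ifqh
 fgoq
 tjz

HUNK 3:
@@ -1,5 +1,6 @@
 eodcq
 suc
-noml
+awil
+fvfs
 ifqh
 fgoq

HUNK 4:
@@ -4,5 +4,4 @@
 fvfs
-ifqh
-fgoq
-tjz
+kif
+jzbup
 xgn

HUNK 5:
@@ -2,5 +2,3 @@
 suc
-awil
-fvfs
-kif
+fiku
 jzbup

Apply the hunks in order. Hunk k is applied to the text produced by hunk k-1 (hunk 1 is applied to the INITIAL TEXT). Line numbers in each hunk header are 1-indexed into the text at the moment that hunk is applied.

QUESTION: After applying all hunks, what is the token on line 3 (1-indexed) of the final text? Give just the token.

Answer: fiku

Derivation:
Hunk 1: at line 1 remove [mho,cnmhn] add [ikvo,nxfsf,fgoq] -> 7 lines: eodcq suc ikvo nxfsf fgoq tjz xgn
Hunk 2: at line 1 remove [ikvo,nxfsf] add [noml,ifqh] -> 7 lines: eodcq suc noml ifqh fgoq tjz xgn
Hunk 3: at line 1 remove [noml] add [awil,fvfs] -> 8 lines: eodcq suc awil fvfs ifqh fgoq tjz xgn
Hunk 4: at line 4 remove [ifqh,fgoq,tjz] add [kif,jzbup] -> 7 lines: eodcq suc awil fvfs kif jzbup xgn
Hunk 5: at line 2 remove [awil,fvfs,kif] add [fiku] -> 5 lines: eodcq suc fiku jzbup xgn
Final line 3: fiku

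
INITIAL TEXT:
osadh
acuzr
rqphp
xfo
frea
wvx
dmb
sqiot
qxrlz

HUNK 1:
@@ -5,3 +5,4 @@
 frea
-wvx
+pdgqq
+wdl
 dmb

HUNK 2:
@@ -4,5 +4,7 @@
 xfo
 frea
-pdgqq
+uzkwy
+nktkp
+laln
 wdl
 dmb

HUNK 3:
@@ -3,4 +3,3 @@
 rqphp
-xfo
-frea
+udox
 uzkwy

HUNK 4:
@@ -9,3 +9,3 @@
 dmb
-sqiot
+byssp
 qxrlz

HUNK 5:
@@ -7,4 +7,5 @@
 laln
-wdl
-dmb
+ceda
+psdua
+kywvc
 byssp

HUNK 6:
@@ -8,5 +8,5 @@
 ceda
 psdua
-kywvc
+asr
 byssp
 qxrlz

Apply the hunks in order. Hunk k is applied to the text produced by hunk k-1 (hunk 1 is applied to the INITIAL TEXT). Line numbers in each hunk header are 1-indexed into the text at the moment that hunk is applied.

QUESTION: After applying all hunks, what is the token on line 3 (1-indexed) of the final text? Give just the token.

Hunk 1: at line 5 remove [wvx] add [pdgqq,wdl] -> 10 lines: osadh acuzr rqphp xfo frea pdgqq wdl dmb sqiot qxrlz
Hunk 2: at line 4 remove [pdgqq] add [uzkwy,nktkp,laln] -> 12 lines: osadh acuzr rqphp xfo frea uzkwy nktkp laln wdl dmb sqiot qxrlz
Hunk 3: at line 3 remove [xfo,frea] add [udox] -> 11 lines: osadh acuzr rqphp udox uzkwy nktkp laln wdl dmb sqiot qxrlz
Hunk 4: at line 9 remove [sqiot] add [byssp] -> 11 lines: osadh acuzr rqphp udox uzkwy nktkp laln wdl dmb byssp qxrlz
Hunk 5: at line 7 remove [wdl,dmb] add [ceda,psdua,kywvc] -> 12 lines: osadh acuzr rqphp udox uzkwy nktkp laln ceda psdua kywvc byssp qxrlz
Hunk 6: at line 8 remove [kywvc] add [asr] -> 12 lines: osadh acuzr rqphp udox uzkwy nktkp laln ceda psdua asr byssp qxrlz
Final line 3: rqphp

Answer: rqphp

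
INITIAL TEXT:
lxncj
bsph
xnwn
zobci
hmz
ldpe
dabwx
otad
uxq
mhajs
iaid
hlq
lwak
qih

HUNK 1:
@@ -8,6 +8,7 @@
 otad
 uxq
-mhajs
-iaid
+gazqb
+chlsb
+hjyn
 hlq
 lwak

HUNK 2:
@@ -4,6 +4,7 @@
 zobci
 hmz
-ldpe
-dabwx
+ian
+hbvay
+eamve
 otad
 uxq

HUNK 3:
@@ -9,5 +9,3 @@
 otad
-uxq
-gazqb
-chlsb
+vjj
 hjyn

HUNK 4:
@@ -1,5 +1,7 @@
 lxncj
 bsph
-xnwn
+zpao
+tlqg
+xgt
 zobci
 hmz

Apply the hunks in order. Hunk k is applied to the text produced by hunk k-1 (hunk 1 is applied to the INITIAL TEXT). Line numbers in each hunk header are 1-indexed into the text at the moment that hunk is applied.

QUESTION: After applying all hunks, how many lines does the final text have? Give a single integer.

Answer: 16

Derivation:
Hunk 1: at line 8 remove [mhajs,iaid] add [gazqb,chlsb,hjyn] -> 15 lines: lxncj bsph xnwn zobci hmz ldpe dabwx otad uxq gazqb chlsb hjyn hlq lwak qih
Hunk 2: at line 4 remove [ldpe,dabwx] add [ian,hbvay,eamve] -> 16 lines: lxncj bsph xnwn zobci hmz ian hbvay eamve otad uxq gazqb chlsb hjyn hlq lwak qih
Hunk 3: at line 9 remove [uxq,gazqb,chlsb] add [vjj] -> 14 lines: lxncj bsph xnwn zobci hmz ian hbvay eamve otad vjj hjyn hlq lwak qih
Hunk 4: at line 1 remove [xnwn] add [zpao,tlqg,xgt] -> 16 lines: lxncj bsph zpao tlqg xgt zobci hmz ian hbvay eamve otad vjj hjyn hlq lwak qih
Final line count: 16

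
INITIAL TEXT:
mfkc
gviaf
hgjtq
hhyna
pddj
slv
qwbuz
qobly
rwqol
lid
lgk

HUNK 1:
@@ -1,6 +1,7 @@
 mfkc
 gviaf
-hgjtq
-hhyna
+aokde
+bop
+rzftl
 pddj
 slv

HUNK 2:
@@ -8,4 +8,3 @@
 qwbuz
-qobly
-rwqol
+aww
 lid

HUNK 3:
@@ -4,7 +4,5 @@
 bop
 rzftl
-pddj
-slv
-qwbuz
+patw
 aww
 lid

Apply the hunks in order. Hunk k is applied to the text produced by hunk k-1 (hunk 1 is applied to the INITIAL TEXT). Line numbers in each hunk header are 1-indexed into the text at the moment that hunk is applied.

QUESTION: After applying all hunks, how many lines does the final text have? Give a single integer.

Hunk 1: at line 1 remove [hgjtq,hhyna] add [aokde,bop,rzftl] -> 12 lines: mfkc gviaf aokde bop rzftl pddj slv qwbuz qobly rwqol lid lgk
Hunk 2: at line 8 remove [qobly,rwqol] add [aww] -> 11 lines: mfkc gviaf aokde bop rzftl pddj slv qwbuz aww lid lgk
Hunk 3: at line 4 remove [pddj,slv,qwbuz] add [patw] -> 9 lines: mfkc gviaf aokde bop rzftl patw aww lid lgk
Final line count: 9

Answer: 9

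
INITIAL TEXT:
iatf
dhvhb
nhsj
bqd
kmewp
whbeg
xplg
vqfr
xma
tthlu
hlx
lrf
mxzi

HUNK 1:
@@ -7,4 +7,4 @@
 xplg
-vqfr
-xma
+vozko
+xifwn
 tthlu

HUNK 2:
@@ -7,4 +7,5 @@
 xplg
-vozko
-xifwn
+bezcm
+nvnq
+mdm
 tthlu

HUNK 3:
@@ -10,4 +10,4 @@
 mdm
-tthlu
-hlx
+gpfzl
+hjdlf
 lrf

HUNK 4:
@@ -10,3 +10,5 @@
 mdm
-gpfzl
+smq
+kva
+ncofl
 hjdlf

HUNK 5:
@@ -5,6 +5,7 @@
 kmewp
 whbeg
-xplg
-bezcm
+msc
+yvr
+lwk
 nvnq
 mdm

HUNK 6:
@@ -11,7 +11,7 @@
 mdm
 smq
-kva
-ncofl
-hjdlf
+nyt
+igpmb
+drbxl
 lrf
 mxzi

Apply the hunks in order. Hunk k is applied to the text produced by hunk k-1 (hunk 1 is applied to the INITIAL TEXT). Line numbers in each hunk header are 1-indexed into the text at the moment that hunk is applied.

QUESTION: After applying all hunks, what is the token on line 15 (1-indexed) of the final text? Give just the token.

Answer: drbxl

Derivation:
Hunk 1: at line 7 remove [vqfr,xma] add [vozko,xifwn] -> 13 lines: iatf dhvhb nhsj bqd kmewp whbeg xplg vozko xifwn tthlu hlx lrf mxzi
Hunk 2: at line 7 remove [vozko,xifwn] add [bezcm,nvnq,mdm] -> 14 lines: iatf dhvhb nhsj bqd kmewp whbeg xplg bezcm nvnq mdm tthlu hlx lrf mxzi
Hunk 3: at line 10 remove [tthlu,hlx] add [gpfzl,hjdlf] -> 14 lines: iatf dhvhb nhsj bqd kmewp whbeg xplg bezcm nvnq mdm gpfzl hjdlf lrf mxzi
Hunk 4: at line 10 remove [gpfzl] add [smq,kva,ncofl] -> 16 lines: iatf dhvhb nhsj bqd kmewp whbeg xplg bezcm nvnq mdm smq kva ncofl hjdlf lrf mxzi
Hunk 5: at line 5 remove [xplg,bezcm] add [msc,yvr,lwk] -> 17 lines: iatf dhvhb nhsj bqd kmewp whbeg msc yvr lwk nvnq mdm smq kva ncofl hjdlf lrf mxzi
Hunk 6: at line 11 remove [kva,ncofl,hjdlf] add [nyt,igpmb,drbxl] -> 17 lines: iatf dhvhb nhsj bqd kmewp whbeg msc yvr lwk nvnq mdm smq nyt igpmb drbxl lrf mxzi
Final line 15: drbxl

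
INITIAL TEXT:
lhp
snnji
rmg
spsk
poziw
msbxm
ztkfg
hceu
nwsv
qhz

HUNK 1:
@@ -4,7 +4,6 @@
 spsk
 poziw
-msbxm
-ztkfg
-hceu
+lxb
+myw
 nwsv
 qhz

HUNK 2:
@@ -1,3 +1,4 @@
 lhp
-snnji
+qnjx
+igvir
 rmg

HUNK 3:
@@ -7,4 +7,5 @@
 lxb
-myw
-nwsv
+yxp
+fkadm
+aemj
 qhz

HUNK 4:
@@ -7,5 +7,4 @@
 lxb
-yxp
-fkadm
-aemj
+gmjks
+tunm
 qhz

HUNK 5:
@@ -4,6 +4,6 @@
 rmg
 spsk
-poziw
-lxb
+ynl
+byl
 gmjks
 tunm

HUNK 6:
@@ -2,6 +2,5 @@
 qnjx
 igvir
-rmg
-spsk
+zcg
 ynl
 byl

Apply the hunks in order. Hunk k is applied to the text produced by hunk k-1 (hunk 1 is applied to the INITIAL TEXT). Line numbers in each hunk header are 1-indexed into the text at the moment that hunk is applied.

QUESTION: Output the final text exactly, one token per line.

Answer: lhp
qnjx
igvir
zcg
ynl
byl
gmjks
tunm
qhz

Derivation:
Hunk 1: at line 4 remove [msbxm,ztkfg,hceu] add [lxb,myw] -> 9 lines: lhp snnji rmg spsk poziw lxb myw nwsv qhz
Hunk 2: at line 1 remove [snnji] add [qnjx,igvir] -> 10 lines: lhp qnjx igvir rmg spsk poziw lxb myw nwsv qhz
Hunk 3: at line 7 remove [myw,nwsv] add [yxp,fkadm,aemj] -> 11 lines: lhp qnjx igvir rmg spsk poziw lxb yxp fkadm aemj qhz
Hunk 4: at line 7 remove [yxp,fkadm,aemj] add [gmjks,tunm] -> 10 lines: lhp qnjx igvir rmg spsk poziw lxb gmjks tunm qhz
Hunk 5: at line 4 remove [poziw,lxb] add [ynl,byl] -> 10 lines: lhp qnjx igvir rmg spsk ynl byl gmjks tunm qhz
Hunk 6: at line 2 remove [rmg,spsk] add [zcg] -> 9 lines: lhp qnjx igvir zcg ynl byl gmjks tunm qhz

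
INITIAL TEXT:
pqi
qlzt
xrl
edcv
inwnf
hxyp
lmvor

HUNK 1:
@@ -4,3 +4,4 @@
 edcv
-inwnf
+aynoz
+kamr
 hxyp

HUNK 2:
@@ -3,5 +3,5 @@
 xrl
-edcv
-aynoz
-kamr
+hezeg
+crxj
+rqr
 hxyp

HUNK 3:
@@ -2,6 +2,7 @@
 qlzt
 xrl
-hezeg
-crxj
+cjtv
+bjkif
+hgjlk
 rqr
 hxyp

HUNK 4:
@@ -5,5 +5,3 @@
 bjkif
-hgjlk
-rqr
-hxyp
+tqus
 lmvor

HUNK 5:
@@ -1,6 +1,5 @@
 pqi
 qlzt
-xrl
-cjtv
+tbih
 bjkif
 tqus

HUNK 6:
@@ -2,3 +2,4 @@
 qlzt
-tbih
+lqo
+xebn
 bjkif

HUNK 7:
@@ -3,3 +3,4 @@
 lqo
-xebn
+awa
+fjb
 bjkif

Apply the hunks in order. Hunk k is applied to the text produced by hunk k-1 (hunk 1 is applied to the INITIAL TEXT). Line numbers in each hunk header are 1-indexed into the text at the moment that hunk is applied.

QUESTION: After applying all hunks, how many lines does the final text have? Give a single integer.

Answer: 8

Derivation:
Hunk 1: at line 4 remove [inwnf] add [aynoz,kamr] -> 8 lines: pqi qlzt xrl edcv aynoz kamr hxyp lmvor
Hunk 2: at line 3 remove [edcv,aynoz,kamr] add [hezeg,crxj,rqr] -> 8 lines: pqi qlzt xrl hezeg crxj rqr hxyp lmvor
Hunk 3: at line 2 remove [hezeg,crxj] add [cjtv,bjkif,hgjlk] -> 9 lines: pqi qlzt xrl cjtv bjkif hgjlk rqr hxyp lmvor
Hunk 4: at line 5 remove [hgjlk,rqr,hxyp] add [tqus] -> 7 lines: pqi qlzt xrl cjtv bjkif tqus lmvor
Hunk 5: at line 1 remove [xrl,cjtv] add [tbih] -> 6 lines: pqi qlzt tbih bjkif tqus lmvor
Hunk 6: at line 2 remove [tbih] add [lqo,xebn] -> 7 lines: pqi qlzt lqo xebn bjkif tqus lmvor
Hunk 7: at line 3 remove [xebn] add [awa,fjb] -> 8 lines: pqi qlzt lqo awa fjb bjkif tqus lmvor
Final line count: 8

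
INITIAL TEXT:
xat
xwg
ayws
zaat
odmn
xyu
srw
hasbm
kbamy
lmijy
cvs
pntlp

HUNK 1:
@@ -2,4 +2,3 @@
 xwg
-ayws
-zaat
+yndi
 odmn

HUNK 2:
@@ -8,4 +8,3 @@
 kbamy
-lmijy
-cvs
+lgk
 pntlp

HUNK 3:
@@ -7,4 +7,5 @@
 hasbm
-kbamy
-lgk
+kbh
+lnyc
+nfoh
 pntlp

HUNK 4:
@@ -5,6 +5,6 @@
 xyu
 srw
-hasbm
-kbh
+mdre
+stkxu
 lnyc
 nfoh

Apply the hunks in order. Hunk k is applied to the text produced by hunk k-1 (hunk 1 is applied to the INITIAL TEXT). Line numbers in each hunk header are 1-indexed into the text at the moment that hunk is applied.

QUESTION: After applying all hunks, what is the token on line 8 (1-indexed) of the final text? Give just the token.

Hunk 1: at line 2 remove [ayws,zaat] add [yndi] -> 11 lines: xat xwg yndi odmn xyu srw hasbm kbamy lmijy cvs pntlp
Hunk 2: at line 8 remove [lmijy,cvs] add [lgk] -> 10 lines: xat xwg yndi odmn xyu srw hasbm kbamy lgk pntlp
Hunk 3: at line 7 remove [kbamy,lgk] add [kbh,lnyc,nfoh] -> 11 lines: xat xwg yndi odmn xyu srw hasbm kbh lnyc nfoh pntlp
Hunk 4: at line 5 remove [hasbm,kbh] add [mdre,stkxu] -> 11 lines: xat xwg yndi odmn xyu srw mdre stkxu lnyc nfoh pntlp
Final line 8: stkxu

Answer: stkxu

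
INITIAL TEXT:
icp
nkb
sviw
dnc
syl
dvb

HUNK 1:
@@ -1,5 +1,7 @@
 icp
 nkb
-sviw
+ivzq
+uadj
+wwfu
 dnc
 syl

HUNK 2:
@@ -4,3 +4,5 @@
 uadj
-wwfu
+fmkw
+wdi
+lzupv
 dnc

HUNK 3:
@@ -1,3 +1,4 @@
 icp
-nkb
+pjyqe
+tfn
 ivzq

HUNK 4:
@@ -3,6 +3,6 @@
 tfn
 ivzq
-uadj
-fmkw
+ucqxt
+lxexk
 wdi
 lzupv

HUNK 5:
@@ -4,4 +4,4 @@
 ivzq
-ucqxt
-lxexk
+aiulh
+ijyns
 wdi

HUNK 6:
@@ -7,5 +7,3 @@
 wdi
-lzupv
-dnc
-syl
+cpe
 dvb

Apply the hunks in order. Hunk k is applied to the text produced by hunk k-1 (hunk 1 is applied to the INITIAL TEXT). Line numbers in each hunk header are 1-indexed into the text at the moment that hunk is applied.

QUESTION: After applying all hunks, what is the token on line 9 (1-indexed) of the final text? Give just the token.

Answer: dvb

Derivation:
Hunk 1: at line 1 remove [sviw] add [ivzq,uadj,wwfu] -> 8 lines: icp nkb ivzq uadj wwfu dnc syl dvb
Hunk 2: at line 4 remove [wwfu] add [fmkw,wdi,lzupv] -> 10 lines: icp nkb ivzq uadj fmkw wdi lzupv dnc syl dvb
Hunk 3: at line 1 remove [nkb] add [pjyqe,tfn] -> 11 lines: icp pjyqe tfn ivzq uadj fmkw wdi lzupv dnc syl dvb
Hunk 4: at line 3 remove [uadj,fmkw] add [ucqxt,lxexk] -> 11 lines: icp pjyqe tfn ivzq ucqxt lxexk wdi lzupv dnc syl dvb
Hunk 5: at line 4 remove [ucqxt,lxexk] add [aiulh,ijyns] -> 11 lines: icp pjyqe tfn ivzq aiulh ijyns wdi lzupv dnc syl dvb
Hunk 6: at line 7 remove [lzupv,dnc,syl] add [cpe] -> 9 lines: icp pjyqe tfn ivzq aiulh ijyns wdi cpe dvb
Final line 9: dvb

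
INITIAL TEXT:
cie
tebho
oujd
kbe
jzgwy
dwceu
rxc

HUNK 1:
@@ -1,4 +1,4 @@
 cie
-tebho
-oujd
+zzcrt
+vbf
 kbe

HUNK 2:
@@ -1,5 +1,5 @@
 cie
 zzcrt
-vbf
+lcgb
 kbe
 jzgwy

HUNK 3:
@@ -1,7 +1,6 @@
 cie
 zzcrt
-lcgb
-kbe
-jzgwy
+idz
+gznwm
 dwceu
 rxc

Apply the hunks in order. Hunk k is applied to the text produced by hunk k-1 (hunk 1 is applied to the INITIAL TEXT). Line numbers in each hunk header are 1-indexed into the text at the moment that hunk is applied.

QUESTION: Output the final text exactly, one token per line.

Hunk 1: at line 1 remove [tebho,oujd] add [zzcrt,vbf] -> 7 lines: cie zzcrt vbf kbe jzgwy dwceu rxc
Hunk 2: at line 1 remove [vbf] add [lcgb] -> 7 lines: cie zzcrt lcgb kbe jzgwy dwceu rxc
Hunk 3: at line 1 remove [lcgb,kbe,jzgwy] add [idz,gznwm] -> 6 lines: cie zzcrt idz gznwm dwceu rxc

Answer: cie
zzcrt
idz
gznwm
dwceu
rxc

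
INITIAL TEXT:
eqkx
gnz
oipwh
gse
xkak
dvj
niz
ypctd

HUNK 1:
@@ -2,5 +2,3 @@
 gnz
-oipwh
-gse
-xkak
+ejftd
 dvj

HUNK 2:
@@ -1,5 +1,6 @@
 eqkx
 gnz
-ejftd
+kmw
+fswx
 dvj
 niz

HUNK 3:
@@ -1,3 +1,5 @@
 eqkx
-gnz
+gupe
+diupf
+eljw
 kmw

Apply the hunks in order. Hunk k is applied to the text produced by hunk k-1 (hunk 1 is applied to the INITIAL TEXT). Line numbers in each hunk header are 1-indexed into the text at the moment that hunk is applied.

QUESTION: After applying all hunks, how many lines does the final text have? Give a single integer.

Hunk 1: at line 2 remove [oipwh,gse,xkak] add [ejftd] -> 6 lines: eqkx gnz ejftd dvj niz ypctd
Hunk 2: at line 1 remove [ejftd] add [kmw,fswx] -> 7 lines: eqkx gnz kmw fswx dvj niz ypctd
Hunk 3: at line 1 remove [gnz] add [gupe,diupf,eljw] -> 9 lines: eqkx gupe diupf eljw kmw fswx dvj niz ypctd
Final line count: 9

Answer: 9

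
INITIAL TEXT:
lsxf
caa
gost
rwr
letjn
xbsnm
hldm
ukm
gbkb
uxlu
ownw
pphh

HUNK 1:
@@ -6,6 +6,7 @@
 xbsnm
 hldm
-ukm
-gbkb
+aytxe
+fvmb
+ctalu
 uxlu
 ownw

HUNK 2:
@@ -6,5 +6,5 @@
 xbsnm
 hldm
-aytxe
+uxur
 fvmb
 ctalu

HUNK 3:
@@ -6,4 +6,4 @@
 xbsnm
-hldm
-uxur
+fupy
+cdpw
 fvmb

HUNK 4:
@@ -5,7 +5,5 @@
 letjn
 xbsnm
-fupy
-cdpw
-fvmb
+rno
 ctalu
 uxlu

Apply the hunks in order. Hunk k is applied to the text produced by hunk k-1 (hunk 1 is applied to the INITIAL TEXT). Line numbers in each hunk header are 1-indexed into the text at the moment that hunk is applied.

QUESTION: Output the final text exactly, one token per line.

Answer: lsxf
caa
gost
rwr
letjn
xbsnm
rno
ctalu
uxlu
ownw
pphh

Derivation:
Hunk 1: at line 6 remove [ukm,gbkb] add [aytxe,fvmb,ctalu] -> 13 lines: lsxf caa gost rwr letjn xbsnm hldm aytxe fvmb ctalu uxlu ownw pphh
Hunk 2: at line 6 remove [aytxe] add [uxur] -> 13 lines: lsxf caa gost rwr letjn xbsnm hldm uxur fvmb ctalu uxlu ownw pphh
Hunk 3: at line 6 remove [hldm,uxur] add [fupy,cdpw] -> 13 lines: lsxf caa gost rwr letjn xbsnm fupy cdpw fvmb ctalu uxlu ownw pphh
Hunk 4: at line 5 remove [fupy,cdpw,fvmb] add [rno] -> 11 lines: lsxf caa gost rwr letjn xbsnm rno ctalu uxlu ownw pphh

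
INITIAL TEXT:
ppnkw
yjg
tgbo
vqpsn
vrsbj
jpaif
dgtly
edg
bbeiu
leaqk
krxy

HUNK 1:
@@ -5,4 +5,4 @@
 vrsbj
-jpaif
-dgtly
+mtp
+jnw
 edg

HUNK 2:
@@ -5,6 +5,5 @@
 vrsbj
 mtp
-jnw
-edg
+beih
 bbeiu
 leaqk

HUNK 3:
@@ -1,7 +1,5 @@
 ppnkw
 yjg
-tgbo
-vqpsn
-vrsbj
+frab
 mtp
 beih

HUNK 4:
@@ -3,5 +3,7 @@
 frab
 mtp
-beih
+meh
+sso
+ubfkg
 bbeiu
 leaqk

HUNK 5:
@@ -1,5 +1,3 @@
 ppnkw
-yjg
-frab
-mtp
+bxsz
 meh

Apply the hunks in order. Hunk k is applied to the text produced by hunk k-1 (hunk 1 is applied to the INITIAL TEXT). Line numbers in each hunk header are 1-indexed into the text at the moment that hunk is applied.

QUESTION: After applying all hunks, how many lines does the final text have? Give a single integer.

Answer: 8

Derivation:
Hunk 1: at line 5 remove [jpaif,dgtly] add [mtp,jnw] -> 11 lines: ppnkw yjg tgbo vqpsn vrsbj mtp jnw edg bbeiu leaqk krxy
Hunk 2: at line 5 remove [jnw,edg] add [beih] -> 10 lines: ppnkw yjg tgbo vqpsn vrsbj mtp beih bbeiu leaqk krxy
Hunk 3: at line 1 remove [tgbo,vqpsn,vrsbj] add [frab] -> 8 lines: ppnkw yjg frab mtp beih bbeiu leaqk krxy
Hunk 4: at line 3 remove [beih] add [meh,sso,ubfkg] -> 10 lines: ppnkw yjg frab mtp meh sso ubfkg bbeiu leaqk krxy
Hunk 5: at line 1 remove [yjg,frab,mtp] add [bxsz] -> 8 lines: ppnkw bxsz meh sso ubfkg bbeiu leaqk krxy
Final line count: 8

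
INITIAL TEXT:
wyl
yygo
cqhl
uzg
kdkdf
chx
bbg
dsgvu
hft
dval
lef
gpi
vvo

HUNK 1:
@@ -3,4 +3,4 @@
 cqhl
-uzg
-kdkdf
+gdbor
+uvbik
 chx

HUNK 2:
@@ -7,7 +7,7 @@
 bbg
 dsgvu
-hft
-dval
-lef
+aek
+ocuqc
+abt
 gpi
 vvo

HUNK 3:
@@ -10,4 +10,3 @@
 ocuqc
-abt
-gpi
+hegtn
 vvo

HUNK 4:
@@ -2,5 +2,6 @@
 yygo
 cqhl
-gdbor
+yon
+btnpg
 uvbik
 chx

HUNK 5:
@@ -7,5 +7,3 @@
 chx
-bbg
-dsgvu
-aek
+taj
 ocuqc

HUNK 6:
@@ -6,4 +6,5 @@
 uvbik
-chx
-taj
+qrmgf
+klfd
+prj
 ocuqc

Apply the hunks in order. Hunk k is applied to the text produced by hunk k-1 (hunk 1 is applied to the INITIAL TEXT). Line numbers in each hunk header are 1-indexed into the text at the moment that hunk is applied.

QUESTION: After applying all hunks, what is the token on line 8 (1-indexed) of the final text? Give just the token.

Hunk 1: at line 3 remove [uzg,kdkdf] add [gdbor,uvbik] -> 13 lines: wyl yygo cqhl gdbor uvbik chx bbg dsgvu hft dval lef gpi vvo
Hunk 2: at line 7 remove [hft,dval,lef] add [aek,ocuqc,abt] -> 13 lines: wyl yygo cqhl gdbor uvbik chx bbg dsgvu aek ocuqc abt gpi vvo
Hunk 3: at line 10 remove [abt,gpi] add [hegtn] -> 12 lines: wyl yygo cqhl gdbor uvbik chx bbg dsgvu aek ocuqc hegtn vvo
Hunk 4: at line 2 remove [gdbor] add [yon,btnpg] -> 13 lines: wyl yygo cqhl yon btnpg uvbik chx bbg dsgvu aek ocuqc hegtn vvo
Hunk 5: at line 7 remove [bbg,dsgvu,aek] add [taj] -> 11 lines: wyl yygo cqhl yon btnpg uvbik chx taj ocuqc hegtn vvo
Hunk 6: at line 6 remove [chx,taj] add [qrmgf,klfd,prj] -> 12 lines: wyl yygo cqhl yon btnpg uvbik qrmgf klfd prj ocuqc hegtn vvo
Final line 8: klfd

Answer: klfd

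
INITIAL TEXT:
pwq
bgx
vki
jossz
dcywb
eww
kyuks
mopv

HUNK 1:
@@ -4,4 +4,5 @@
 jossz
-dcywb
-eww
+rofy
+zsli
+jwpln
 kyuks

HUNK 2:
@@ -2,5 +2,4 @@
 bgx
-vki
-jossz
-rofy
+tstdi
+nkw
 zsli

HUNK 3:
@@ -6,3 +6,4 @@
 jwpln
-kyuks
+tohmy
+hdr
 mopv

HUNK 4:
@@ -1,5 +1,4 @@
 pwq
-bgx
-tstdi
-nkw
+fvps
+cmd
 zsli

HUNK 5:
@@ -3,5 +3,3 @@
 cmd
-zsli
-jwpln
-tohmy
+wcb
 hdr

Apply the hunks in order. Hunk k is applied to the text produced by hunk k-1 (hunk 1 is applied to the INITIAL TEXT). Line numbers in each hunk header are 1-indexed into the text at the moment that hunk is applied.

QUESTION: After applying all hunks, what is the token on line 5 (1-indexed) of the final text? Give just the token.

Answer: hdr

Derivation:
Hunk 1: at line 4 remove [dcywb,eww] add [rofy,zsli,jwpln] -> 9 lines: pwq bgx vki jossz rofy zsli jwpln kyuks mopv
Hunk 2: at line 2 remove [vki,jossz,rofy] add [tstdi,nkw] -> 8 lines: pwq bgx tstdi nkw zsli jwpln kyuks mopv
Hunk 3: at line 6 remove [kyuks] add [tohmy,hdr] -> 9 lines: pwq bgx tstdi nkw zsli jwpln tohmy hdr mopv
Hunk 4: at line 1 remove [bgx,tstdi,nkw] add [fvps,cmd] -> 8 lines: pwq fvps cmd zsli jwpln tohmy hdr mopv
Hunk 5: at line 3 remove [zsli,jwpln,tohmy] add [wcb] -> 6 lines: pwq fvps cmd wcb hdr mopv
Final line 5: hdr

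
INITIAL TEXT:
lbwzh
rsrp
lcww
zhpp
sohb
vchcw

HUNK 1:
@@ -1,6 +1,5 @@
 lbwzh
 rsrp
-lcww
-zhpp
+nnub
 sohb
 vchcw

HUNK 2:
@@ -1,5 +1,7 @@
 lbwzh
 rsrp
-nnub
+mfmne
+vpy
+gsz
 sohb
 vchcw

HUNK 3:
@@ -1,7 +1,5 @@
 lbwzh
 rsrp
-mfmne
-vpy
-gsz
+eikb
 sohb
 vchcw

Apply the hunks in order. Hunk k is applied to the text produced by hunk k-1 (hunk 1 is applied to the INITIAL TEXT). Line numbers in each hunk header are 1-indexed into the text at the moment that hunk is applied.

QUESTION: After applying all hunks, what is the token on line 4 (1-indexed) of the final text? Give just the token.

Answer: sohb

Derivation:
Hunk 1: at line 1 remove [lcww,zhpp] add [nnub] -> 5 lines: lbwzh rsrp nnub sohb vchcw
Hunk 2: at line 1 remove [nnub] add [mfmne,vpy,gsz] -> 7 lines: lbwzh rsrp mfmne vpy gsz sohb vchcw
Hunk 3: at line 1 remove [mfmne,vpy,gsz] add [eikb] -> 5 lines: lbwzh rsrp eikb sohb vchcw
Final line 4: sohb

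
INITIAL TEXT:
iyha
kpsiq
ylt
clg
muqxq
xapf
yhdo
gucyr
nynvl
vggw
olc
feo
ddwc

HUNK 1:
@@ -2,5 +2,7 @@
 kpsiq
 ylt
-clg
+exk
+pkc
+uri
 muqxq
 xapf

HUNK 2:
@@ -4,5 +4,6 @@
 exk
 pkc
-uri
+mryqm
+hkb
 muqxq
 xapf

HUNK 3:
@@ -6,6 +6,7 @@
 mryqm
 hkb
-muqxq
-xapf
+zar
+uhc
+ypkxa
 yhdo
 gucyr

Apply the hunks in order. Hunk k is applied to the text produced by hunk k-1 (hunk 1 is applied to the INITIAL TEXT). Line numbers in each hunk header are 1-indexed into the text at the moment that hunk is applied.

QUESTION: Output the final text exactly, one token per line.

Answer: iyha
kpsiq
ylt
exk
pkc
mryqm
hkb
zar
uhc
ypkxa
yhdo
gucyr
nynvl
vggw
olc
feo
ddwc

Derivation:
Hunk 1: at line 2 remove [clg] add [exk,pkc,uri] -> 15 lines: iyha kpsiq ylt exk pkc uri muqxq xapf yhdo gucyr nynvl vggw olc feo ddwc
Hunk 2: at line 4 remove [uri] add [mryqm,hkb] -> 16 lines: iyha kpsiq ylt exk pkc mryqm hkb muqxq xapf yhdo gucyr nynvl vggw olc feo ddwc
Hunk 3: at line 6 remove [muqxq,xapf] add [zar,uhc,ypkxa] -> 17 lines: iyha kpsiq ylt exk pkc mryqm hkb zar uhc ypkxa yhdo gucyr nynvl vggw olc feo ddwc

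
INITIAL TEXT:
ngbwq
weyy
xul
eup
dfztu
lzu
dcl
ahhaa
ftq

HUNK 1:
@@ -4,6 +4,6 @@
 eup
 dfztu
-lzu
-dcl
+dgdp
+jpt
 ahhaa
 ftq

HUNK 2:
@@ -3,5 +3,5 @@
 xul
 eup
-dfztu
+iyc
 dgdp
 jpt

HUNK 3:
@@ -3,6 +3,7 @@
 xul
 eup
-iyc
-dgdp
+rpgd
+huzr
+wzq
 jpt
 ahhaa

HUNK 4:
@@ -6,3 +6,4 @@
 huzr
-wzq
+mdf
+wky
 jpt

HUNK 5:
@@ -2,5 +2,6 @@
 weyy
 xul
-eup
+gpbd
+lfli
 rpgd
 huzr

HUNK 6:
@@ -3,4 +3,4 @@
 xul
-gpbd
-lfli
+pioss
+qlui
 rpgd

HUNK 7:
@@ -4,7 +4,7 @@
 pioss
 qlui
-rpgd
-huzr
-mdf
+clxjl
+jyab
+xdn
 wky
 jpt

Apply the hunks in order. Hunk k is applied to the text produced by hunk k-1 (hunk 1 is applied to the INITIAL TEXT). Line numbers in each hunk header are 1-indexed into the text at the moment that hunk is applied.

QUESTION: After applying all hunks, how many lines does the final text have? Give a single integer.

Answer: 12

Derivation:
Hunk 1: at line 4 remove [lzu,dcl] add [dgdp,jpt] -> 9 lines: ngbwq weyy xul eup dfztu dgdp jpt ahhaa ftq
Hunk 2: at line 3 remove [dfztu] add [iyc] -> 9 lines: ngbwq weyy xul eup iyc dgdp jpt ahhaa ftq
Hunk 3: at line 3 remove [iyc,dgdp] add [rpgd,huzr,wzq] -> 10 lines: ngbwq weyy xul eup rpgd huzr wzq jpt ahhaa ftq
Hunk 4: at line 6 remove [wzq] add [mdf,wky] -> 11 lines: ngbwq weyy xul eup rpgd huzr mdf wky jpt ahhaa ftq
Hunk 5: at line 2 remove [eup] add [gpbd,lfli] -> 12 lines: ngbwq weyy xul gpbd lfli rpgd huzr mdf wky jpt ahhaa ftq
Hunk 6: at line 3 remove [gpbd,lfli] add [pioss,qlui] -> 12 lines: ngbwq weyy xul pioss qlui rpgd huzr mdf wky jpt ahhaa ftq
Hunk 7: at line 4 remove [rpgd,huzr,mdf] add [clxjl,jyab,xdn] -> 12 lines: ngbwq weyy xul pioss qlui clxjl jyab xdn wky jpt ahhaa ftq
Final line count: 12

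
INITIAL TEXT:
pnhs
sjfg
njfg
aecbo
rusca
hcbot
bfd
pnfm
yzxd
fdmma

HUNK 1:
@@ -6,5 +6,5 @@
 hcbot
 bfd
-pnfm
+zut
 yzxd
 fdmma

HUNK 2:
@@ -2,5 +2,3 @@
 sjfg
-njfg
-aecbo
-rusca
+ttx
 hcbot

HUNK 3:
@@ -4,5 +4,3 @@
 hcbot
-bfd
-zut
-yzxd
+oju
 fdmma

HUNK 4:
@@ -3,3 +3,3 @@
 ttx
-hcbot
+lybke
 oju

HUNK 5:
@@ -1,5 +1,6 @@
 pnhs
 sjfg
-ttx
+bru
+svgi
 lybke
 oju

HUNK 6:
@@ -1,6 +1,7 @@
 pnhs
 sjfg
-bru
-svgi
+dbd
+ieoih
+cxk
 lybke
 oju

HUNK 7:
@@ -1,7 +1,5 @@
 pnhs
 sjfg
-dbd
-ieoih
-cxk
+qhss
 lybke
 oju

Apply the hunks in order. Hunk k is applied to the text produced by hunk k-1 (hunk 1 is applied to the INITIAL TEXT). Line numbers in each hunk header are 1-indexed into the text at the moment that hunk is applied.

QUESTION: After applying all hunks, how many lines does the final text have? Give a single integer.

Hunk 1: at line 6 remove [pnfm] add [zut] -> 10 lines: pnhs sjfg njfg aecbo rusca hcbot bfd zut yzxd fdmma
Hunk 2: at line 2 remove [njfg,aecbo,rusca] add [ttx] -> 8 lines: pnhs sjfg ttx hcbot bfd zut yzxd fdmma
Hunk 3: at line 4 remove [bfd,zut,yzxd] add [oju] -> 6 lines: pnhs sjfg ttx hcbot oju fdmma
Hunk 4: at line 3 remove [hcbot] add [lybke] -> 6 lines: pnhs sjfg ttx lybke oju fdmma
Hunk 5: at line 1 remove [ttx] add [bru,svgi] -> 7 lines: pnhs sjfg bru svgi lybke oju fdmma
Hunk 6: at line 1 remove [bru,svgi] add [dbd,ieoih,cxk] -> 8 lines: pnhs sjfg dbd ieoih cxk lybke oju fdmma
Hunk 7: at line 1 remove [dbd,ieoih,cxk] add [qhss] -> 6 lines: pnhs sjfg qhss lybke oju fdmma
Final line count: 6

Answer: 6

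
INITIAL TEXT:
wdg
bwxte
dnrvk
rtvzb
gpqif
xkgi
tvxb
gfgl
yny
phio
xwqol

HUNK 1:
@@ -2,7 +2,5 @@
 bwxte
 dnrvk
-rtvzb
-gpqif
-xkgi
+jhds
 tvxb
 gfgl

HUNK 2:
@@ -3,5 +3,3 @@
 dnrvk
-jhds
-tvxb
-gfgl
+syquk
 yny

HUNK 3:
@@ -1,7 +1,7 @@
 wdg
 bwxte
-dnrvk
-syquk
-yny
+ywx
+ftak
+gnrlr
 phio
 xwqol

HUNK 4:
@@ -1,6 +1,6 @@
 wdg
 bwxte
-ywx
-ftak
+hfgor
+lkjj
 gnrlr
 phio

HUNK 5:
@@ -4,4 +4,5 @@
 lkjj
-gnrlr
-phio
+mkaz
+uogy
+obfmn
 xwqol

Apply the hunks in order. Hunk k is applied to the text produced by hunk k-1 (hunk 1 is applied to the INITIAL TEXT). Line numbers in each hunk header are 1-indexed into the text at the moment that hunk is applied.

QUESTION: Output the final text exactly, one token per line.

Answer: wdg
bwxte
hfgor
lkjj
mkaz
uogy
obfmn
xwqol

Derivation:
Hunk 1: at line 2 remove [rtvzb,gpqif,xkgi] add [jhds] -> 9 lines: wdg bwxte dnrvk jhds tvxb gfgl yny phio xwqol
Hunk 2: at line 3 remove [jhds,tvxb,gfgl] add [syquk] -> 7 lines: wdg bwxte dnrvk syquk yny phio xwqol
Hunk 3: at line 1 remove [dnrvk,syquk,yny] add [ywx,ftak,gnrlr] -> 7 lines: wdg bwxte ywx ftak gnrlr phio xwqol
Hunk 4: at line 1 remove [ywx,ftak] add [hfgor,lkjj] -> 7 lines: wdg bwxte hfgor lkjj gnrlr phio xwqol
Hunk 5: at line 4 remove [gnrlr,phio] add [mkaz,uogy,obfmn] -> 8 lines: wdg bwxte hfgor lkjj mkaz uogy obfmn xwqol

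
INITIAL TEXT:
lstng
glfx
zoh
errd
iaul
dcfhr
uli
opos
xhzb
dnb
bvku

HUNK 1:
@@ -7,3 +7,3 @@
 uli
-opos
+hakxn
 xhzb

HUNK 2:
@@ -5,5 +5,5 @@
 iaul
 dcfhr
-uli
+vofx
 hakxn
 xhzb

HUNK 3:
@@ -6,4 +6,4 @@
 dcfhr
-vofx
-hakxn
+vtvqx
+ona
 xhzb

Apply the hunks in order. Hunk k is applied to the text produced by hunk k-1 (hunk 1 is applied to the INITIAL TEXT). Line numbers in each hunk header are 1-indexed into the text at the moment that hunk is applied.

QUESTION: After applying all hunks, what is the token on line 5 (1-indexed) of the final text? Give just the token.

Hunk 1: at line 7 remove [opos] add [hakxn] -> 11 lines: lstng glfx zoh errd iaul dcfhr uli hakxn xhzb dnb bvku
Hunk 2: at line 5 remove [uli] add [vofx] -> 11 lines: lstng glfx zoh errd iaul dcfhr vofx hakxn xhzb dnb bvku
Hunk 3: at line 6 remove [vofx,hakxn] add [vtvqx,ona] -> 11 lines: lstng glfx zoh errd iaul dcfhr vtvqx ona xhzb dnb bvku
Final line 5: iaul

Answer: iaul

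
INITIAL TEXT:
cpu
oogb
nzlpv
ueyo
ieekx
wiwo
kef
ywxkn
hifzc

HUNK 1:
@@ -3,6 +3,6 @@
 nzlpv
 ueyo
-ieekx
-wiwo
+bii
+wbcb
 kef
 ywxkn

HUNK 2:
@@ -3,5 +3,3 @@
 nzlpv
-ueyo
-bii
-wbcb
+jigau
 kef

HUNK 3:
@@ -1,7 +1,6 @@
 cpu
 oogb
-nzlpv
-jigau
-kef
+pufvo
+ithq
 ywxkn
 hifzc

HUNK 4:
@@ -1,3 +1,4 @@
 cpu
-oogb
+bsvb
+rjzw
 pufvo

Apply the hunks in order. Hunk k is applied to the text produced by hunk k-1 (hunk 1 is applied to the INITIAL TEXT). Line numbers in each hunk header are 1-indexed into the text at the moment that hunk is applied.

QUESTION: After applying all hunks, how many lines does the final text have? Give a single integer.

Answer: 7

Derivation:
Hunk 1: at line 3 remove [ieekx,wiwo] add [bii,wbcb] -> 9 lines: cpu oogb nzlpv ueyo bii wbcb kef ywxkn hifzc
Hunk 2: at line 3 remove [ueyo,bii,wbcb] add [jigau] -> 7 lines: cpu oogb nzlpv jigau kef ywxkn hifzc
Hunk 3: at line 1 remove [nzlpv,jigau,kef] add [pufvo,ithq] -> 6 lines: cpu oogb pufvo ithq ywxkn hifzc
Hunk 4: at line 1 remove [oogb] add [bsvb,rjzw] -> 7 lines: cpu bsvb rjzw pufvo ithq ywxkn hifzc
Final line count: 7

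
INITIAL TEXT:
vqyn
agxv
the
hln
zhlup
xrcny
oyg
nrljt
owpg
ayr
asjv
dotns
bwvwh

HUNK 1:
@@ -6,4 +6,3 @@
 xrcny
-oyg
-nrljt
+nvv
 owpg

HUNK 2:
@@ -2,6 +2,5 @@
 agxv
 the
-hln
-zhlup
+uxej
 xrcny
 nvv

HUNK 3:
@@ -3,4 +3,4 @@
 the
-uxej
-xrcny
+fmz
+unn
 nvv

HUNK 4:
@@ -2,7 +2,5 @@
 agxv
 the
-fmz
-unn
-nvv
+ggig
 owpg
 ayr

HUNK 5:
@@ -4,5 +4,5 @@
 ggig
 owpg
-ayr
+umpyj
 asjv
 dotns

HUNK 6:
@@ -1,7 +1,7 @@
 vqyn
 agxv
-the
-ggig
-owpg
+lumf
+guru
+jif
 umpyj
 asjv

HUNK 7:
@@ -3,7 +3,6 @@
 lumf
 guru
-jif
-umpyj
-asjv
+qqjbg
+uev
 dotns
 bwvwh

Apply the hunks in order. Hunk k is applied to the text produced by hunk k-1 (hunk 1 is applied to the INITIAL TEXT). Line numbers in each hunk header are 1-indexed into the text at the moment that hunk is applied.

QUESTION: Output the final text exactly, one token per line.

Hunk 1: at line 6 remove [oyg,nrljt] add [nvv] -> 12 lines: vqyn agxv the hln zhlup xrcny nvv owpg ayr asjv dotns bwvwh
Hunk 2: at line 2 remove [hln,zhlup] add [uxej] -> 11 lines: vqyn agxv the uxej xrcny nvv owpg ayr asjv dotns bwvwh
Hunk 3: at line 3 remove [uxej,xrcny] add [fmz,unn] -> 11 lines: vqyn agxv the fmz unn nvv owpg ayr asjv dotns bwvwh
Hunk 4: at line 2 remove [fmz,unn,nvv] add [ggig] -> 9 lines: vqyn agxv the ggig owpg ayr asjv dotns bwvwh
Hunk 5: at line 4 remove [ayr] add [umpyj] -> 9 lines: vqyn agxv the ggig owpg umpyj asjv dotns bwvwh
Hunk 6: at line 1 remove [the,ggig,owpg] add [lumf,guru,jif] -> 9 lines: vqyn agxv lumf guru jif umpyj asjv dotns bwvwh
Hunk 7: at line 3 remove [jif,umpyj,asjv] add [qqjbg,uev] -> 8 lines: vqyn agxv lumf guru qqjbg uev dotns bwvwh

Answer: vqyn
agxv
lumf
guru
qqjbg
uev
dotns
bwvwh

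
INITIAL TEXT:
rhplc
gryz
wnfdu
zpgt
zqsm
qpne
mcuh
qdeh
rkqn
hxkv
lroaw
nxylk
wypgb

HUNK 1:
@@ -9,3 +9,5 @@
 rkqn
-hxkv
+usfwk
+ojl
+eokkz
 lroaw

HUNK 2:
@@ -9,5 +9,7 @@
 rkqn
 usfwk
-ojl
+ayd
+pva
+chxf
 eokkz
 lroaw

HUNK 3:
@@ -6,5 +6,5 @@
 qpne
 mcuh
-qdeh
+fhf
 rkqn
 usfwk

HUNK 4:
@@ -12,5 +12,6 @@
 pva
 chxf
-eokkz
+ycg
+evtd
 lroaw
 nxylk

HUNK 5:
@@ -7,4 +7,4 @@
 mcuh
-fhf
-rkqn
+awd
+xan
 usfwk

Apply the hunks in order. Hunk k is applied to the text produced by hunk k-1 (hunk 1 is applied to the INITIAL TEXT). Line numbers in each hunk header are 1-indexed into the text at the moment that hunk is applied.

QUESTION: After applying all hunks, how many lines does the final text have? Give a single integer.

Hunk 1: at line 9 remove [hxkv] add [usfwk,ojl,eokkz] -> 15 lines: rhplc gryz wnfdu zpgt zqsm qpne mcuh qdeh rkqn usfwk ojl eokkz lroaw nxylk wypgb
Hunk 2: at line 9 remove [ojl] add [ayd,pva,chxf] -> 17 lines: rhplc gryz wnfdu zpgt zqsm qpne mcuh qdeh rkqn usfwk ayd pva chxf eokkz lroaw nxylk wypgb
Hunk 3: at line 6 remove [qdeh] add [fhf] -> 17 lines: rhplc gryz wnfdu zpgt zqsm qpne mcuh fhf rkqn usfwk ayd pva chxf eokkz lroaw nxylk wypgb
Hunk 4: at line 12 remove [eokkz] add [ycg,evtd] -> 18 lines: rhplc gryz wnfdu zpgt zqsm qpne mcuh fhf rkqn usfwk ayd pva chxf ycg evtd lroaw nxylk wypgb
Hunk 5: at line 7 remove [fhf,rkqn] add [awd,xan] -> 18 lines: rhplc gryz wnfdu zpgt zqsm qpne mcuh awd xan usfwk ayd pva chxf ycg evtd lroaw nxylk wypgb
Final line count: 18

Answer: 18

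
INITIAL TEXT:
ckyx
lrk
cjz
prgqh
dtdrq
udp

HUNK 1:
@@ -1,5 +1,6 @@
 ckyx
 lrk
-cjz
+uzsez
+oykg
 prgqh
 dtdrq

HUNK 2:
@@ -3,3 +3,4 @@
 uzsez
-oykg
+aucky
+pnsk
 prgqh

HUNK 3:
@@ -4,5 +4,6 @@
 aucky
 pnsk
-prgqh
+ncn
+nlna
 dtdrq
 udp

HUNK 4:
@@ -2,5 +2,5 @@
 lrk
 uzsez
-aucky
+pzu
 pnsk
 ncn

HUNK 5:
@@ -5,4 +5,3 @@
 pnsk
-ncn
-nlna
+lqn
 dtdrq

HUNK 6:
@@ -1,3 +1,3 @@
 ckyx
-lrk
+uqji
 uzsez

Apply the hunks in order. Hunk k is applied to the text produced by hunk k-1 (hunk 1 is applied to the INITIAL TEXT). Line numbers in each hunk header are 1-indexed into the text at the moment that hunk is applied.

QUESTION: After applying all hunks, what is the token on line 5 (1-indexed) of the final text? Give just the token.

Hunk 1: at line 1 remove [cjz] add [uzsez,oykg] -> 7 lines: ckyx lrk uzsez oykg prgqh dtdrq udp
Hunk 2: at line 3 remove [oykg] add [aucky,pnsk] -> 8 lines: ckyx lrk uzsez aucky pnsk prgqh dtdrq udp
Hunk 3: at line 4 remove [prgqh] add [ncn,nlna] -> 9 lines: ckyx lrk uzsez aucky pnsk ncn nlna dtdrq udp
Hunk 4: at line 2 remove [aucky] add [pzu] -> 9 lines: ckyx lrk uzsez pzu pnsk ncn nlna dtdrq udp
Hunk 5: at line 5 remove [ncn,nlna] add [lqn] -> 8 lines: ckyx lrk uzsez pzu pnsk lqn dtdrq udp
Hunk 6: at line 1 remove [lrk] add [uqji] -> 8 lines: ckyx uqji uzsez pzu pnsk lqn dtdrq udp
Final line 5: pnsk

Answer: pnsk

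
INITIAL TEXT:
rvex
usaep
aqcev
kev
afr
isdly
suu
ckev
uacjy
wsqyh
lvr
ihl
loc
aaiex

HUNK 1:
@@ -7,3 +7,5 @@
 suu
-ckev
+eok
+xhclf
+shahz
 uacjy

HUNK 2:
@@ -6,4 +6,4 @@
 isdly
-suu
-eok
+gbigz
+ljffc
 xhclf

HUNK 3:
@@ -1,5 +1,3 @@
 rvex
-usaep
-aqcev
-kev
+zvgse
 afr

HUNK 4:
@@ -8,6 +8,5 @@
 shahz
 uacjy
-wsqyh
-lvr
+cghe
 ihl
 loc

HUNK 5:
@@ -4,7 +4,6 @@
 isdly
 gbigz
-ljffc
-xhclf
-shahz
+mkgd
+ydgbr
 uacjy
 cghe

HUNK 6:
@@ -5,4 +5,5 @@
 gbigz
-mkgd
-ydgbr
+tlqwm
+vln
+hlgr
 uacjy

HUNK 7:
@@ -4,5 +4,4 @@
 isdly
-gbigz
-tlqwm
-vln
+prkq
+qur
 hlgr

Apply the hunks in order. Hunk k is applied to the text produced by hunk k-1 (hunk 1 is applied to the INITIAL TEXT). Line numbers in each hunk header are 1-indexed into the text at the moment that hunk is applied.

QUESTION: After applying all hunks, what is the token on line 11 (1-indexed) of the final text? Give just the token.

Hunk 1: at line 7 remove [ckev] add [eok,xhclf,shahz] -> 16 lines: rvex usaep aqcev kev afr isdly suu eok xhclf shahz uacjy wsqyh lvr ihl loc aaiex
Hunk 2: at line 6 remove [suu,eok] add [gbigz,ljffc] -> 16 lines: rvex usaep aqcev kev afr isdly gbigz ljffc xhclf shahz uacjy wsqyh lvr ihl loc aaiex
Hunk 3: at line 1 remove [usaep,aqcev,kev] add [zvgse] -> 14 lines: rvex zvgse afr isdly gbigz ljffc xhclf shahz uacjy wsqyh lvr ihl loc aaiex
Hunk 4: at line 8 remove [wsqyh,lvr] add [cghe] -> 13 lines: rvex zvgse afr isdly gbigz ljffc xhclf shahz uacjy cghe ihl loc aaiex
Hunk 5: at line 4 remove [ljffc,xhclf,shahz] add [mkgd,ydgbr] -> 12 lines: rvex zvgse afr isdly gbigz mkgd ydgbr uacjy cghe ihl loc aaiex
Hunk 6: at line 5 remove [mkgd,ydgbr] add [tlqwm,vln,hlgr] -> 13 lines: rvex zvgse afr isdly gbigz tlqwm vln hlgr uacjy cghe ihl loc aaiex
Hunk 7: at line 4 remove [gbigz,tlqwm,vln] add [prkq,qur] -> 12 lines: rvex zvgse afr isdly prkq qur hlgr uacjy cghe ihl loc aaiex
Final line 11: loc

Answer: loc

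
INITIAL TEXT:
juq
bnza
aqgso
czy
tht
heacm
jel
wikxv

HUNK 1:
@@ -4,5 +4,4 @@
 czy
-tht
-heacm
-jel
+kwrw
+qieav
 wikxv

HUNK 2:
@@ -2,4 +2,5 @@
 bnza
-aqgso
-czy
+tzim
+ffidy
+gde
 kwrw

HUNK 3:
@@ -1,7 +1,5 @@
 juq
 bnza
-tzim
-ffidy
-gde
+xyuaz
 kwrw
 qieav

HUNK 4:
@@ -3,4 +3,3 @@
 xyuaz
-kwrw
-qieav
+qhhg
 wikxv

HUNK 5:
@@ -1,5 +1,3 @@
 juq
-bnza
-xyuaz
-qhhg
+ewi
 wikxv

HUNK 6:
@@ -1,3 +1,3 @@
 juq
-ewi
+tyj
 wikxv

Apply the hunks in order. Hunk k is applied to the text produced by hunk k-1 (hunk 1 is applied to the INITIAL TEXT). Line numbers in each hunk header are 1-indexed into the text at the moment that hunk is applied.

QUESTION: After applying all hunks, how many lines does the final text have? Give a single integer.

Answer: 3

Derivation:
Hunk 1: at line 4 remove [tht,heacm,jel] add [kwrw,qieav] -> 7 lines: juq bnza aqgso czy kwrw qieav wikxv
Hunk 2: at line 2 remove [aqgso,czy] add [tzim,ffidy,gde] -> 8 lines: juq bnza tzim ffidy gde kwrw qieav wikxv
Hunk 3: at line 1 remove [tzim,ffidy,gde] add [xyuaz] -> 6 lines: juq bnza xyuaz kwrw qieav wikxv
Hunk 4: at line 3 remove [kwrw,qieav] add [qhhg] -> 5 lines: juq bnza xyuaz qhhg wikxv
Hunk 5: at line 1 remove [bnza,xyuaz,qhhg] add [ewi] -> 3 lines: juq ewi wikxv
Hunk 6: at line 1 remove [ewi] add [tyj] -> 3 lines: juq tyj wikxv
Final line count: 3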